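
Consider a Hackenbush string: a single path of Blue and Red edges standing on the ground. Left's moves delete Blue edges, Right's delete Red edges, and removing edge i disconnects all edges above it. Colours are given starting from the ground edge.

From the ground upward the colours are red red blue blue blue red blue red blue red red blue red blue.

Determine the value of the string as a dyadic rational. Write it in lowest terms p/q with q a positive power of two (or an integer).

-4789/4096

value(r) = { ∅ | 0 } so -1
value(rr) = { ∅ | -1,0 } so -2
value(rrb) = { -2 | -1,0 } so -3/2
value(rrbb) = { -2,-3/2 | -1,0 } so -5/4
value(rrbbb) = { -2,-3/2,-5/4 | -1,0 } so -9/8
value(rrbbbr) = { -2,-3/2,-5/4 | -9/8,-1,0 } so -19/16
value(rrbbbrb) = { -2,-3/2,-5/4,-19/16 | -9/8,-1,0 } so -37/32
value(rrbbbrbr) = { -2,-3/2,-5/4,-19/16 | -37/32,-9/8,-1,0 } so -75/64
value(rrbbbrbrb) = { -2,-3/2,-5/4,-19/16,-75/64 | -37/32,-9/8,-1,0 } so -149/128
value(rrbbbrbrbr) = { -2,-3/2,-5/4,-19/16,-75/64 | -149/128,-37/32,-9/8,-1,0 } so -299/256
value(rrbbbrbrbrr) = { -2,-3/2,-5/4,-19/16,-75/64 | -299/256,-149/128,-37/32,-9/8,-1,0 } so -599/512
value(rrbbbrbrbrrb) = { -2,-3/2,-5/4,-19/16,-75/64,-599/512 | -299/256,-149/128,-37/32,-9/8,-1,0 } so -1197/1024
value(rrbbbrbrbrrbr) = { -2,-3/2,-5/4,-19/16,-75/64,-599/512 | -1197/1024,-299/256,-149/128,-37/32,-9/8,-1,0 } so -2395/2048
value(rrbbbrbrbrrbrb) = { -2,-3/2,-5/4,-19/16,-75/64,-599/512,-2395/2048 | -1197/1024,-299/256,-149/128,-37/32,-9/8,-1,0 } so -4789/4096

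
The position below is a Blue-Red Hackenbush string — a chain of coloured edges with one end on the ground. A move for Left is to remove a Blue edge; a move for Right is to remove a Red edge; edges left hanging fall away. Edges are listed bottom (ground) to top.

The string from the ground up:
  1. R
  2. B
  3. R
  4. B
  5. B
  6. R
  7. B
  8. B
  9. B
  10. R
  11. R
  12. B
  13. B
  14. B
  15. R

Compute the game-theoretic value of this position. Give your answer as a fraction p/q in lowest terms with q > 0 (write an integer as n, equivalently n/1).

1 of 15 · R · max L −∞ · min R 0 ⇒ -1
2 of 15 · RB · max L -1 · min R 0 ⇒ -1/2
3 of 15 · RBR · max L -1 · min R -1/2 ⇒ -3/4
4 of 15 · RBRB · max L -3/4 · min R -1/2 ⇒ -5/8
5 of 15 · RBRBB · max L -5/8 · min R -1/2 ⇒ -9/16
6 of 15 · RBRBBR · max L -5/8 · min R -9/16 ⇒ -19/32
7 of 15 · RBRBBRB · max L -19/32 · min R -9/16 ⇒ -37/64
8 of 15 · RBRBBRBB · max L -37/64 · min R -9/16 ⇒ -73/128
9 of 15 · RBRBBRBBB · max L -73/128 · min R -9/16 ⇒ -145/256
10 of 15 · RBRBBRBBBR · max L -73/128 · min R -145/256 ⇒ -291/512
11 of 15 · RBRBBRBBBRR · max L -73/128 · min R -291/512 ⇒ -583/1024
12 of 15 · RBRBBRBBBRRB · max L -583/1024 · min R -291/512 ⇒ -1165/2048
13 of 15 · RBRBBRBBBRRBB · max L -1165/2048 · min R -291/512 ⇒ -2329/4096
14 of 15 · RBRBBRBBBRRBBB · max L -2329/4096 · min R -291/512 ⇒ -4657/8192
15 of 15 · RBRBBRBBBRRBBBR · max L -2329/4096 · min R -4657/8192 ⇒ -9315/16384

-9315/16384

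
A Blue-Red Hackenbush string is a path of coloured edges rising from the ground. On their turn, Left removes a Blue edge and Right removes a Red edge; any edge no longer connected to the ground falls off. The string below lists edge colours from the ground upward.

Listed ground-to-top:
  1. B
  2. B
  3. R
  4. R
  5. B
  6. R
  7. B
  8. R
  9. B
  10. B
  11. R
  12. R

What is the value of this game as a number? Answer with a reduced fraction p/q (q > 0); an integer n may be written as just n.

edge 1 of 12 (B): { 0 | · } = 1
edge 2 of 12 (B): { 0,1 | · } = 2
edge 3 of 12 (R): { 0,1 | 2 } = 3/2
edge 4 of 12 (R): { 0,1 | 3/2,2 } = 5/4
edge 5 of 12 (B): { 0,1,5/4 | 3/2,2 } = 11/8
edge 6 of 12 (R): { 0,1,5/4 | 11/8,3/2,2 } = 21/16
edge 7 of 12 (B): { 0,1,5/4,21/16 | 11/8,3/2,2 } = 43/32
edge 8 of 12 (R): { 0,1,5/4,21/16 | 43/32,11/8,3/2,2 } = 85/64
edge 9 of 12 (B): { 0,1,5/4,21/16,85/64 | 43/32,11/8,3/2,2 } = 171/128
edge 10 of 12 (B): { 0,1,5/4,21/16,85/64,171/128 | 43/32,11/8,3/2,2 } = 343/256
edge 11 of 12 (R): { 0,1,5/4,21/16,85/64,171/128 | 343/256,43/32,11/8,3/2,2 } = 685/512
edge 12 of 12 (R): { 0,1,5/4,21/16,85/64,171/128 | 685/512,343/256,43/32,11/8,3/2,2 } = 1369/1024

1369/1024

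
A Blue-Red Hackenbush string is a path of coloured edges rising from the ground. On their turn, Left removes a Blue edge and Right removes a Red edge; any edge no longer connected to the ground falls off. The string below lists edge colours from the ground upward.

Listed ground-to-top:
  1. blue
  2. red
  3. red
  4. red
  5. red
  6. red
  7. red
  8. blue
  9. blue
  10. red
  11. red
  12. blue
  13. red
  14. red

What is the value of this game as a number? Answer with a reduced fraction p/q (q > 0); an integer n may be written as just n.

201/8192

v(b) = { 0 | (no moves) } — 1
v(br) = { 0 | 1 } — 1/2
v(brr) = { 0 | 1/2, 1 } — 1/4
v(brrr) = { 0 | 1/4, 1/2, 1 } — 1/8
v(brrrr) = { 0 | 1/8, 1/4, 1/2, 1 } — 1/16
v(brrrrr) = { 0 | 1/16, 1/8, 1/4, 1/2, 1 } — 1/32
v(brrrrrr) = { 0 | 1/32, 1/16, 1/8, 1/4, 1/2, 1 } — 1/64
v(brrrrrrb) = { 0, 1/64 | 1/32, 1/16, 1/8, 1/4, 1/2, 1 } — 3/128
v(brrrrrrbb) = { 0, 1/64, 3/128 | 1/32, 1/16, 1/8, 1/4, 1/2, 1 } — 7/256
v(brrrrrrbbr) = { 0, 1/64, 3/128 | 7/256, 1/32, 1/16, 1/8, 1/4, 1/2, 1 } — 13/512
v(brrrrrrbbrr) = { 0, 1/64, 3/128 | 13/512, 7/256, 1/32, 1/16, 1/8, 1/4, 1/2, 1 } — 25/1024
v(brrrrrrbbrrb) = { 0, 1/64, 3/128, 25/1024 | 13/512, 7/256, 1/32, 1/16, 1/8, 1/4, 1/2, 1 } — 51/2048
v(brrrrrrbbrrbr) = { 0, 1/64, 3/128, 25/1024 | 51/2048, 13/512, 7/256, 1/32, 1/16, 1/8, 1/4, 1/2, 1 } — 101/4096
v(brrrrrrbbrrbrr) = { 0, 1/64, 3/128, 25/1024 | 101/4096, 51/2048, 13/512, 7/256, 1/32, 1/16, 1/8, 1/4, 1/2, 1 } — 201/8192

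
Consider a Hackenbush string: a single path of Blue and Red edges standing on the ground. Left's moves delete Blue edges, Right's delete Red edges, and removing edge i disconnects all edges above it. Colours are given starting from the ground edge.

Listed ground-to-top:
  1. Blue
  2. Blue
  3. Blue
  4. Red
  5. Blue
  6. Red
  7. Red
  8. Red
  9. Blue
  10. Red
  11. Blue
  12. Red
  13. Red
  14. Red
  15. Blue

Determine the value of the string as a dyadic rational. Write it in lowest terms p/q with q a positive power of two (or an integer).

v(B) = { 0 | (no moves) } => 1
v(BB) = { 0,1 | (no moves) } => 2
v(BBB) = { 0,1,2 | (no moves) } => 3
v(BBBR) = { 0,1,2 | 3 } => 5/2
v(BBBRB) = { 0,1,2,5/2 | 3 } => 11/4
v(BBBRBR) = { 0,1,2,5/2 | 11/4,3 } => 21/8
v(BBBRBRR) = { 0,1,2,5/2 | 21/8,11/4,3 } => 41/16
v(BBBRBRRR) = { 0,1,2,5/2 | 41/16,21/8,11/4,3 } => 81/32
v(BBBRBRRRB) = { 0,1,2,5/2,81/32 | 41/16,21/8,11/4,3 } => 163/64
v(BBBRBRRRBR) = { 0,1,2,5/2,81/32 | 163/64,41/16,21/8,11/4,3 } => 325/128
v(BBBRBRRRBRB) = { 0,1,2,5/2,81/32,325/128 | 163/64,41/16,21/8,11/4,3 } => 651/256
v(BBBRBRRRBRBR) = { 0,1,2,5/2,81/32,325/128 | 651/256,163/64,41/16,21/8,11/4,3 } => 1301/512
v(BBBRBRRRBRBRR) = { 0,1,2,5/2,81/32,325/128 | 1301/512,651/256,163/64,41/16,21/8,11/4,3 } => 2601/1024
v(BBBRBRRRBRBRRR) = { 0,1,2,5/2,81/32,325/128 | 2601/1024,1301/512,651/256,163/64,41/16,21/8,11/4,3 } => 5201/2048
v(BBBRBRRRBRBRRRB) = { 0,1,2,5/2,81/32,325/128,5201/2048 | 2601/1024,1301/512,651/256,163/64,41/16,21/8,11/4,3 } => 10403/4096

10403/4096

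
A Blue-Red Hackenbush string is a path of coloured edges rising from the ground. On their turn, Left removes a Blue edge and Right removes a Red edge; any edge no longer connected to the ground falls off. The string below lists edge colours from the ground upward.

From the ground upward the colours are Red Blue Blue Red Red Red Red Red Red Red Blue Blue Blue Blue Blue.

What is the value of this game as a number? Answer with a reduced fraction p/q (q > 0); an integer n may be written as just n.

-8129/16384

step 1: add Red to get R; options L={ — } R={ 0 } ⇒ -1
step 2: add Blue to get RB; options L={ -1 } R={ 0 } ⇒ -1/2
step 3: add Blue to get RBB; options L={ -1; -1/2 } R={ 0 } ⇒ -1/4
step 4: add Red to get RBBR; options L={ -1; -1/2 } R={ -1/4; 0 } ⇒ -3/8
step 5: add Red to get RBBRR; options L={ -1; -1/2 } R={ -3/8; -1/4; 0 } ⇒ -7/16
step 6: add Red to get RBBRRR; options L={ -1; -1/2 } R={ -7/16; -3/8; -1/4; 0 } ⇒ -15/32
step 7: add Red to get RBBRRRR; options L={ -1; -1/2 } R={ -15/32; -7/16; -3/8; -1/4; 0 } ⇒ -31/64
step 8: add Red to get RBBRRRRR; options L={ -1; -1/2 } R={ -31/64; -15/32; -7/16; -3/8; -1/4; 0 } ⇒ -63/128
step 9: add Red to get RBBRRRRRR; options L={ -1; -1/2 } R={ -63/128; -31/64; -15/32; -7/16; -3/8; -1/4; 0 } ⇒ -127/256
step 10: add Red to get RBBRRRRRRR; options L={ -1; -1/2 } R={ -127/256; -63/128; -31/64; -15/32; -7/16; -3/8; -1/4; 0 } ⇒ -255/512
step 11: add Blue to get RBBRRRRRRRB; options L={ -1; -1/2; -255/512 } R={ -127/256; -63/128; -31/64; -15/32; -7/16; -3/8; -1/4; 0 } ⇒ -509/1024
step 12: add Blue to get RBBRRRRRRRBB; options L={ -1; -1/2; -255/512; -509/1024 } R={ -127/256; -63/128; -31/64; -15/32; -7/16; -3/8; -1/4; 0 } ⇒ -1017/2048
step 13: add Blue to get RBBRRRRRRRBBB; options L={ -1; -1/2; -255/512; -509/1024; -1017/2048 } R={ -127/256; -63/128; -31/64; -15/32; -7/16; -3/8; -1/4; 0 } ⇒ -2033/4096
step 14: add Blue to get RBBRRRRRRRBBBB; options L={ -1; -1/2; -255/512; -509/1024; -1017/2048; -2033/4096 } R={ -127/256; -63/128; -31/64; -15/32; -7/16; -3/8; -1/4; 0 } ⇒ -4065/8192
step 15: add Blue to get RBBRRRRRRRBBBBB; options L={ -1; -1/2; -255/512; -509/1024; -1017/2048; -2033/4096; -4065/8192 } R={ -127/256; -63/128; -31/64; -15/32; -7/16; -3/8; -1/4; 0 } ⇒ -8129/16384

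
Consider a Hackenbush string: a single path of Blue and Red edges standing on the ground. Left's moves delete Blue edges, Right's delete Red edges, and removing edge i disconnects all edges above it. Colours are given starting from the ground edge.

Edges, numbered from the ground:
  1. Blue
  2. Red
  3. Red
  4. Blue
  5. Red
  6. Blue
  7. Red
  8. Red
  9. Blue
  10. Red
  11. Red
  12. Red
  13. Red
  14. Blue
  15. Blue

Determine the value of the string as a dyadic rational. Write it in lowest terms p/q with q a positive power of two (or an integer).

Build v(s[:k]) for k = 1..15, string s = Blue Red Red Blue Red Blue Red Red Blue Red Red Red Red Blue Blue.
v_1 [B]  L=[0]  R=[—]  → 1
v_2 [BR]  L=[0]  R=[1]  → 1/2
v_3 [BRR]  L=[0]  R=[1/2, 1]  → 1/4
v_4 [BRRB]  L=[0, 1/4]  R=[1/2, 1]  → 3/8
v_5 [BRRBR]  L=[0, 1/4]  R=[3/8, 1/2, 1]  → 5/16
v_6 [BRRBRB]  L=[0, 1/4, 5/16]  R=[3/8, 1/2, 1]  → 11/32
v_7 [BRRBRBR]  L=[0, 1/4, 5/16]  R=[11/32, 3/8, 1/2, 1]  → 21/64
v_8 [BRRBRBRR]  L=[0, 1/4, 5/16]  R=[21/64, 11/32, 3/8, 1/2, 1]  → 41/128
v_9 [BRRBRBRRB]  L=[0, 1/4, 5/16, 41/128]  R=[21/64, 11/32, 3/8, 1/2, 1]  → 83/256
v_10 [BRRBRBRRBR]  L=[0, 1/4, 5/16, 41/128]  R=[83/256, 21/64, 11/32, 3/8, 1/2, 1]  → 165/512
v_11 [BRRBRBRRBRR]  L=[0, 1/4, 5/16, 41/128]  R=[165/512, 83/256, 21/64, 11/32, 3/8, 1/2, 1]  → 329/1024
v_12 [BRRBRBRRBRRR]  L=[0, 1/4, 5/16, 41/128]  R=[329/1024, 165/512, 83/256, 21/64, 11/32, 3/8, 1/2, 1]  → 657/2048
v_13 [BRRBRBRRBRRRR]  L=[0, 1/4, 5/16, 41/128]  R=[657/2048, 329/1024, 165/512, 83/256, 21/64, 11/32, 3/8, 1/2, 1]  → 1313/4096
v_14 [BRRBRBRRBRRRRB]  L=[0, 1/4, 5/16, 41/128, 1313/4096]  R=[657/2048, 329/1024, 165/512, 83/256, 21/64, 11/32, 3/8, 1/2, 1]  → 2627/8192
v_15 [BRRBRBRRBRRRRBB]  L=[0, 1/4, 5/16, 41/128, 1313/4096, 2627/8192]  R=[657/2048, 329/1024, 165/512, 83/256, 21/64, 11/32, 3/8, 1/2, 1]  → 5255/16384

5255/16384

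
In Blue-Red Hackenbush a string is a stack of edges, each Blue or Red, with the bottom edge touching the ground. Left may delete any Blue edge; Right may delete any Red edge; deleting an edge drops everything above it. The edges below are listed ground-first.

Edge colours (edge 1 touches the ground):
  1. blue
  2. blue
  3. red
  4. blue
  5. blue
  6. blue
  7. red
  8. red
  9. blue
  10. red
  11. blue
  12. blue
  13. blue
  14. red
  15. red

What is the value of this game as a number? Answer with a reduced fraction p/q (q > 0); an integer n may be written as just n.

v(b) = { 0 |  } => 1
v(bb) = { 0; 1 |  } => 2
v(bbr) = { 0; 1 | 2 } => 3/2
v(bbrb) = { 0; 1; 3/2 | 2 } => 7/4
v(bbrbb) = { 0; 1; 3/2; 7/4 | 2 } => 15/8
v(bbrbbb) = { 0; 1; 3/2; 7/4; 15/8 | 2 } => 31/16
v(bbrbbbr) = { 0; 1; 3/2; 7/4; 15/8 | 31/16; 2 } => 61/32
v(bbrbbbrr) = { 0; 1; 3/2; 7/4; 15/8 | 61/32; 31/16; 2 } => 121/64
v(bbrbbbrrb) = { 0; 1; 3/2; 7/4; 15/8; 121/64 | 61/32; 31/16; 2 } => 243/128
v(bbrbbbrrbr) = { 0; 1; 3/2; 7/4; 15/8; 121/64 | 243/128; 61/32; 31/16; 2 } => 485/256
v(bbrbbbrrbrb) = { 0; 1; 3/2; 7/4; 15/8; 121/64; 485/256 | 243/128; 61/32; 31/16; 2 } => 971/512
v(bbrbbbrrbrbb) = { 0; 1; 3/2; 7/4; 15/8; 121/64; 485/256; 971/512 | 243/128; 61/32; 31/16; 2 } => 1943/1024
v(bbrbbbrrbrbbb) = { 0; 1; 3/2; 7/4; 15/8; 121/64; 485/256; 971/512; 1943/1024 | 243/128; 61/32; 31/16; 2 } => 3887/2048
v(bbrbbbrrbrbbbr) = { 0; 1; 3/2; 7/4; 15/8; 121/64; 485/256; 971/512; 1943/1024 | 3887/2048; 243/128; 61/32; 31/16; 2 } => 7773/4096
v(bbrbbbrrbrbbbrr) = { 0; 1; 3/2; 7/4; 15/8; 121/64; 485/256; 971/512; 1943/1024 | 7773/4096; 3887/2048; 243/128; 61/32; 31/16; 2 } => 15545/8192

15545/8192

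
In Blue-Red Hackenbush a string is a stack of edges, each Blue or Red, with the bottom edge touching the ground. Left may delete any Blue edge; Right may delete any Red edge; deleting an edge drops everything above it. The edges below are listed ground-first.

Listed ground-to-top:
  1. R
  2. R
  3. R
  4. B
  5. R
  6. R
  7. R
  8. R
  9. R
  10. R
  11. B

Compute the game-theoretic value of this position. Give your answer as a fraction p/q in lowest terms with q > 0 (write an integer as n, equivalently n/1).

val(R) = { none | 0 } => -1
val(RR) = { none | -1, 0 } => -2
val(RRR) = { none | -2, -1, 0 } => -3
val(RRRB) = { -3 | -2, -1, 0 } => -5/2
val(RRRBR) = { -3 | -5/2, -2, -1, 0 } => -11/4
val(RRRBRR) = { -3 | -11/4, -5/2, -2, -1, 0 } => -23/8
val(RRRBRRR) = { -3 | -23/8, -11/4, -5/2, -2, -1, 0 } => -47/16
val(RRRBRRRR) = { -3 | -47/16, -23/8, -11/4, -5/2, -2, -1, 0 } => -95/32
val(RRRBRRRRR) = { -3 | -95/32, -47/16, -23/8, -11/4, -5/2, -2, -1, 0 } => -191/64
val(RRRBRRRRRR) = { -3 | -191/64, -95/32, -47/16, -23/8, -11/4, -5/2, -2, -1, 0 } => -383/128
val(RRRBRRRRRRB) = { -3, -383/128 | -191/64, -95/32, -47/16, -23/8, -11/4, -5/2, -2, -1, 0 } => -765/256

-765/256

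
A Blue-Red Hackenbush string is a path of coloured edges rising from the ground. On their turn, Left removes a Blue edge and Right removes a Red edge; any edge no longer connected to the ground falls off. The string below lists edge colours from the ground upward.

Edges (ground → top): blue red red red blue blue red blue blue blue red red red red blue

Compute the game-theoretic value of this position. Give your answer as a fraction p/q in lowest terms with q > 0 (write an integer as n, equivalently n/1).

3523/16384

b: Left { 0 }, Right { — } => simplest 1
br: Left { 0 }, Right { 1 } => simplest 1/2
brr: Left { 0 }, Right { 1/2 1 } => simplest 1/4
brrr: Left { 0 }, Right { 1/4 1/2 1 } => simplest 1/8
brrrb: Left { 0 1/8 }, Right { 1/4 1/2 1 } => simplest 3/16
brrrbb: Left { 0 1/8 3/16 }, Right { 1/4 1/2 1 } => simplest 7/32
brrrbbr: Left { 0 1/8 3/16 }, Right { 7/32 1/4 1/2 1 } => simplest 13/64
brrrbbrb: Left { 0 1/8 3/16 13/64 }, Right { 7/32 1/4 1/2 1 } => simplest 27/128
brrrbbrbb: Left { 0 1/8 3/16 13/64 27/128 }, Right { 7/32 1/4 1/2 1 } => simplest 55/256
brrrbbrbbb: Left { 0 1/8 3/16 13/64 27/128 55/256 }, Right { 7/32 1/4 1/2 1 } => simplest 111/512
brrrbbrbbbr: Left { 0 1/8 3/16 13/64 27/128 55/256 }, Right { 111/512 7/32 1/4 1/2 1 } => simplest 221/1024
brrrbbrbbbrr: Left { 0 1/8 3/16 13/64 27/128 55/256 }, Right { 221/1024 111/512 7/32 1/4 1/2 1 } => simplest 441/2048
brrrbbrbbbrrr: Left { 0 1/8 3/16 13/64 27/128 55/256 }, Right { 441/2048 221/1024 111/512 7/32 1/4 1/2 1 } => simplest 881/4096
brrrbbrbbbrrrr: Left { 0 1/8 3/16 13/64 27/128 55/256 }, Right { 881/4096 441/2048 221/1024 111/512 7/32 1/4 1/2 1 } => simplest 1761/8192
brrrbbrbbbrrrrb: Left { 0 1/8 3/16 13/64 27/128 55/256 1761/8192 }, Right { 881/4096 441/2048 221/1024 111/512 7/32 1/4 1/2 1 } => simplest 3523/16384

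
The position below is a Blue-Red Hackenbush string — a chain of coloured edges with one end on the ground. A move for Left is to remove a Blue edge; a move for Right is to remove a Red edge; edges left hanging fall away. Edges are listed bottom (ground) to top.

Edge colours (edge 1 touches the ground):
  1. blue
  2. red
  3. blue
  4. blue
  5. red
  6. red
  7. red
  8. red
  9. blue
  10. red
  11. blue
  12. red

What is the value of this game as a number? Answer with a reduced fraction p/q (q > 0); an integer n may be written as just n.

1557/2048

b: Left { 0 }, Right { none } -> simplest 1
br: Left { 0 }, Right { 1 } -> simplest 1/2
brb: Left { 0 1/2 }, Right { 1 } -> simplest 3/4
brbb: Left { 0 1/2 3/4 }, Right { 1 } -> simplest 7/8
brbbr: Left { 0 1/2 3/4 }, Right { 7/8 1 } -> simplest 13/16
brbbrr: Left { 0 1/2 3/4 }, Right { 13/16 7/8 1 } -> simplest 25/32
brbbrrr: Left { 0 1/2 3/4 }, Right { 25/32 13/16 7/8 1 } -> simplest 49/64
brbbrrrr: Left { 0 1/2 3/4 }, Right { 49/64 25/32 13/16 7/8 1 } -> simplest 97/128
brbbrrrrb: Left { 0 1/2 3/4 97/128 }, Right { 49/64 25/32 13/16 7/8 1 } -> simplest 195/256
brbbrrrrbr: Left { 0 1/2 3/4 97/128 }, Right { 195/256 49/64 25/32 13/16 7/8 1 } -> simplest 389/512
brbbrrrrbrb: Left { 0 1/2 3/4 97/128 389/512 }, Right { 195/256 49/64 25/32 13/16 7/8 1 } -> simplest 779/1024
brbbrrrrbrbr: Left { 0 1/2 3/4 97/128 389/512 }, Right { 779/1024 195/256 49/64 25/32 13/16 7/8 1 } -> simplest 1557/2048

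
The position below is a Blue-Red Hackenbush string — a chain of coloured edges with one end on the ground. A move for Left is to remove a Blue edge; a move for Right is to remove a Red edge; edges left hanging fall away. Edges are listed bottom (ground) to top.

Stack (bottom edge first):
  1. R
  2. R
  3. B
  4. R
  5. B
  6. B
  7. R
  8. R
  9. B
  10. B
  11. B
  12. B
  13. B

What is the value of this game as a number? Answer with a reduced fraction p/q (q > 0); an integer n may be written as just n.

Recurse on prefixes of the 13-edge string R R B R B B R R B B B B B:
R: Left { ∅ }, Right { 0 } ⇒ simplest -1
RR: Left { ∅ }, Right { -1,0 } ⇒ simplest -2
RRB: Left { -2 }, Right { -1,0 } ⇒ simplest -3/2
RRBR: Left { -2 }, Right { -3/2,-1,0 } ⇒ simplest -7/4
RRBRB: Left { -2,-7/4 }, Right { -3/2,-1,0 } ⇒ simplest -13/8
RRBRBB: Left { -2,-7/4,-13/8 }, Right { -3/2,-1,0 } ⇒ simplest -25/16
RRBRBBR: Left { -2,-7/4,-13/8 }, Right { -25/16,-3/2,-1,0 } ⇒ simplest -51/32
RRBRBBRR: Left { -2,-7/4,-13/8 }, Right { -51/32,-25/16,-3/2,-1,0 } ⇒ simplest -103/64
RRBRBBRRB: Left { -2,-7/4,-13/8,-103/64 }, Right { -51/32,-25/16,-3/2,-1,0 } ⇒ simplest -205/128
RRBRBBRRBB: Left { -2,-7/4,-13/8,-103/64,-205/128 }, Right { -51/32,-25/16,-3/2,-1,0 } ⇒ simplest -409/256
RRBRBBRRBBB: Left { -2,-7/4,-13/8,-103/64,-205/128,-409/256 }, Right { -51/32,-25/16,-3/2,-1,0 } ⇒ simplest -817/512
RRBRBBRRBBBB: Left { -2,-7/4,-13/8,-103/64,-205/128,-409/256,-817/512 }, Right { -51/32,-25/16,-3/2,-1,0 } ⇒ simplest -1633/1024
RRBRBBRRBBBBB: Left { -2,-7/4,-13/8,-103/64,-205/128,-409/256,-817/512,-1633/1024 }, Right { -51/32,-25/16,-3/2,-1,0 } ⇒ simplest -3265/2048

-3265/2048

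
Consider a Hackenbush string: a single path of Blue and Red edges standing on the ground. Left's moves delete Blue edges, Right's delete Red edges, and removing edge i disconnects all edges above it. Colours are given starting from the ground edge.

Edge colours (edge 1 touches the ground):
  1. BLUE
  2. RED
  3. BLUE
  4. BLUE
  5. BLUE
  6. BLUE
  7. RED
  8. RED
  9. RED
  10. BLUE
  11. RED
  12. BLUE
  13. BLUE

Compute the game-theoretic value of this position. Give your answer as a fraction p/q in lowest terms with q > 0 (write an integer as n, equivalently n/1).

3863/4096

Prefix values for BLUE RED BLUE BLUE BLUE BLUE RED RED RED BLUE RED BLUE BLUE via {L|R} + simplicity:
1 of 13 · B · max L 0 · min R +∞ = 1
2 of 13 · BR · max L 0 · min R 1 = 1/2
3 of 13 · BRB · max L 1/2 · min R 1 = 3/4
4 of 13 · BRBB · max L 3/4 · min R 1 = 7/8
5 of 13 · BRBBB · max L 7/8 · min R 1 = 15/16
6 of 13 · BRBBBB · max L 15/16 · min R 1 = 31/32
7 of 13 · BRBBBBR · max L 15/16 · min R 31/32 = 61/64
8 of 13 · BRBBBBRR · max L 15/16 · min R 61/64 = 121/128
9 of 13 · BRBBBBRRR · max L 15/16 · min R 121/128 = 241/256
10 of 13 · BRBBBBRRRB · max L 241/256 · min R 121/128 = 483/512
11 of 13 · BRBBBBRRRBR · max L 241/256 · min R 483/512 = 965/1024
12 of 13 · BRBBBBRRRBRB · max L 965/1024 · min R 483/512 = 1931/2048
13 of 13 · BRBBBBRRRBRBB · max L 1931/2048 · min R 483/512 = 3863/4096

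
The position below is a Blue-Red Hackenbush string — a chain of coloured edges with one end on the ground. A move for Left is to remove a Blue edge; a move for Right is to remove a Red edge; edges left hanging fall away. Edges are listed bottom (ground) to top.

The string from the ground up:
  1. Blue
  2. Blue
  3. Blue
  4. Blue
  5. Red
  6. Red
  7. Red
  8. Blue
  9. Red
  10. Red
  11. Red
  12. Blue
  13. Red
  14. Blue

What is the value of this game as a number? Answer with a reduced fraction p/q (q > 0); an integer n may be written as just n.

edge 1 of 14 (Blue): { 0 | ∅ } => 1
edge 2 of 14 (Blue): { 0 1 | ∅ } => 2
edge 3 of 14 (Blue): { 0 1 2 | ∅ } => 3
edge 4 of 14 (Blue): { 0 1 2 3 | ∅ } => 4
edge 5 of 14 (Red): { 0 1 2 3 | 4 } => 7/2
edge 6 of 14 (Red): { 0 1 2 3 | 7/2 4 } => 13/4
edge 7 of 14 (Red): { 0 1 2 3 | 13/4 7/2 4 } => 25/8
edge 8 of 14 (Blue): { 0 1 2 3 25/8 | 13/4 7/2 4 } => 51/16
edge 9 of 14 (Red): { 0 1 2 3 25/8 | 51/16 13/4 7/2 4 } => 101/32
edge 10 of 14 (Red): { 0 1 2 3 25/8 | 101/32 51/16 13/4 7/2 4 } => 201/64
edge 11 of 14 (Red): { 0 1 2 3 25/8 | 201/64 101/32 51/16 13/4 7/2 4 } => 401/128
edge 12 of 14 (Blue): { 0 1 2 3 25/8 401/128 | 201/64 101/32 51/16 13/4 7/2 4 } => 803/256
edge 13 of 14 (Red): { 0 1 2 3 25/8 401/128 | 803/256 201/64 101/32 51/16 13/4 7/2 4 } => 1605/512
edge 14 of 14 (Blue): { 0 1 2 3 25/8 401/128 1605/512 | 803/256 201/64 101/32 51/16 13/4 7/2 4 } => 3211/1024

3211/1024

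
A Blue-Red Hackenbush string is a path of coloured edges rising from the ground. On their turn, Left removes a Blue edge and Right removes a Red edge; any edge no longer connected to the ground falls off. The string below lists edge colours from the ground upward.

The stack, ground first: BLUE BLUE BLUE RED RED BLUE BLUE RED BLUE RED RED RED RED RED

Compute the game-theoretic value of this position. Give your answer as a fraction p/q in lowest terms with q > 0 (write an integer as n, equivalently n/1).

Prefix values for BLUE BLUE BLUE RED RED BLUE BLUE RED BLUE RED RED RED RED RED via {L|R} + simplicity:
step 1: add BLUE to get B; options L={ 0 } R={ (no moves) } — 1
step 2: add BLUE to get BB; options L={ 0; 1 } R={ (no moves) } — 2
step 3: add BLUE to get BBB; options L={ 0; 1; 2 } R={ (no moves) } — 3
step 4: add RED to get BBBR; options L={ 0; 1; 2 } R={ 3 } — 5/2
step 5: add RED to get BBBRR; options L={ 0; 1; 2 } R={ 5/2; 3 } — 9/4
step 6: add BLUE to get BBBRRB; options L={ 0; 1; 2; 9/4 } R={ 5/2; 3 } — 19/8
step 7: add BLUE to get BBBRRBB; options L={ 0; 1; 2; 9/4; 19/8 } R={ 5/2; 3 } — 39/16
step 8: add RED to get BBBRRBBR; options L={ 0; 1; 2; 9/4; 19/8 } R={ 39/16; 5/2; 3 } — 77/32
step 9: add BLUE to get BBBRRBBRB; options L={ 0; 1; 2; 9/4; 19/8; 77/32 } R={ 39/16; 5/2; 3 } — 155/64
step 10: add RED to get BBBRRBBRBR; options L={ 0; 1; 2; 9/4; 19/8; 77/32 } R={ 155/64; 39/16; 5/2; 3 } — 309/128
step 11: add RED to get BBBRRBBRBRR; options L={ 0; 1; 2; 9/4; 19/8; 77/32 } R={ 309/128; 155/64; 39/16; 5/2; 3 } — 617/256
step 12: add RED to get BBBRRBBRBRRR; options L={ 0; 1; 2; 9/4; 19/8; 77/32 } R={ 617/256; 309/128; 155/64; 39/16; 5/2; 3 } — 1233/512
step 13: add RED to get BBBRRBBRBRRRR; options L={ 0; 1; 2; 9/4; 19/8; 77/32 } R={ 1233/512; 617/256; 309/128; 155/64; 39/16; 5/2; 3 } — 2465/1024
step 14: add RED to get BBBRRBBRBRRRRR; options L={ 0; 1; 2; 9/4; 19/8; 77/32 } R={ 2465/1024; 1233/512; 617/256; 309/128; 155/64; 39/16; 5/2; 3 } — 4929/2048

4929/2048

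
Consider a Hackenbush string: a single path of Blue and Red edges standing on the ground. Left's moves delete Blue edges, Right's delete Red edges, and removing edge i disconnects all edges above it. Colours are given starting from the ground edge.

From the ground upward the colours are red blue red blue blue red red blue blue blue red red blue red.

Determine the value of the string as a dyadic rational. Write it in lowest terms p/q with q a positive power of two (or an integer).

-4891/8192

Prefix values for red blue red blue blue red red blue blue blue red red blue red via {L|R} + simplicity:
val(r) = { · | 0 } = -1
val(rb) = { -1 | 0 } = -1/2
val(rbr) = { -1 | -1/2, 0 } = -3/4
val(rbrb) = { -1, -3/4 | -1/2, 0 } = -5/8
val(rbrbb) = { -1, -3/4, -5/8 | -1/2, 0 } = -9/16
val(rbrbbr) = { -1, -3/4, -5/8 | -9/16, -1/2, 0 } = -19/32
val(rbrbbrr) = { -1, -3/4, -5/8 | -19/32, -9/16, -1/2, 0 } = -39/64
val(rbrbbrrb) = { -1, -3/4, -5/8, -39/64 | -19/32, -9/16, -1/2, 0 } = -77/128
val(rbrbbrrbb) = { -1, -3/4, -5/8, -39/64, -77/128 | -19/32, -9/16, -1/2, 0 } = -153/256
val(rbrbbrrbbb) = { -1, -3/4, -5/8, -39/64, -77/128, -153/256 | -19/32, -9/16, -1/2, 0 } = -305/512
val(rbrbbrrbbbr) = { -1, -3/4, -5/8, -39/64, -77/128, -153/256 | -305/512, -19/32, -9/16, -1/2, 0 } = -611/1024
val(rbrbbrrbbbrr) = { -1, -3/4, -5/8, -39/64, -77/128, -153/256 | -611/1024, -305/512, -19/32, -9/16, -1/2, 0 } = -1223/2048
val(rbrbbrrbbbrrb) = { -1, -3/4, -5/8, -39/64, -77/128, -153/256, -1223/2048 | -611/1024, -305/512, -19/32, -9/16, -1/2, 0 } = -2445/4096
val(rbrbbrrbbbrrbr) = { -1, -3/4, -5/8, -39/64, -77/128, -153/256, -1223/2048 | -2445/4096, -611/1024, -305/512, -19/32, -9/16, -1/2, 0 } = -4891/8192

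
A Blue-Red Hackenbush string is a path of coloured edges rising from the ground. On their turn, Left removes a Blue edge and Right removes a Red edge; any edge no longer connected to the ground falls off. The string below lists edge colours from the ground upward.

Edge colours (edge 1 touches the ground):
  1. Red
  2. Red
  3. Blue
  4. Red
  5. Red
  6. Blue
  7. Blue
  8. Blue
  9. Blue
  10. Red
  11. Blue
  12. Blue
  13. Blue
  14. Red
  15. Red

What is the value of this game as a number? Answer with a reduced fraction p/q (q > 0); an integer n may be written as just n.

-14407/8192

Recurse on prefixes of the 15-edge string Red Red Blue Red Red Blue Blue Blue Blue Red Blue Blue Blue Red Red:
edge 1 of 15 (Red): { · | 0 } — -1
edge 2 of 15 (Red): { · | -1 0 } — -2
edge 3 of 15 (Blue): { -2 | -1 0 } — -3/2
edge 4 of 15 (Red): { -2 | -3/2 -1 0 } — -7/4
edge 5 of 15 (Red): { -2 | -7/4 -3/2 -1 0 } — -15/8
edge 6 of 15 (Blue): { -2 -15/8 | -7/4 -3/2 -1 0 } — -29/16
edge 7 of 15 (Blue): { -2 -15/8 -29/16 | -7/4 -3/2 -1 0 } — -57/32
edge 8 of 15 (Blue): { -2 -15/8 -29/16 -57/32 | -7/4 -3/2 -1 0 } — -113/64
edge 9 of 15 (Blue): { -2 -15/8 -29/16 -57/32 -113/64 | -7/4 -3/2 -1 0 } — -225/128
edge 10 of 15 (Red): { -2 -15/8 -29/16 -57/32 -113/64 | -225/128 -7/4 -3/2 -1 0 } — -451/256
edge 11 of 15 (Blue): { -2 -15/8 -29/16 -57/32 -113/64 -451/256 | -225/128 -7/4 -3/2 -1 0 } — -901/512
edge 12 of 15 (Blue): { -2 -15/8 -29/16 -57/32 -113/64 -451/256 -901/512 | -225/128 -7/4 -3/2 -1 0 } — -1801/1024
edge 13 of 15 (Blue): { -2 -15/8 -29/16 -57/32 -113/64 -451/256 -901/512 -1801/1024 | -225/128 -7/4 -3/2 -1 0 } — -3601/2048
edge 14 of 15 (Red): { -2 -15/8 -29/16 -57/32 -113/64 -451/256 -901/512 -1801/1024 | -3601/2048 -225/128 -7/4 -3/2 -1 0 } — -7203/4096
edge 15 of 15 (Red): { -2 -15/8 -29/16 -57/32 -113/64 -451/256 -901/512 -1801/1024 | -7203/4096 -3601/2048 -225/128 -7/4 -3/2 -1 0 } — -14407/8192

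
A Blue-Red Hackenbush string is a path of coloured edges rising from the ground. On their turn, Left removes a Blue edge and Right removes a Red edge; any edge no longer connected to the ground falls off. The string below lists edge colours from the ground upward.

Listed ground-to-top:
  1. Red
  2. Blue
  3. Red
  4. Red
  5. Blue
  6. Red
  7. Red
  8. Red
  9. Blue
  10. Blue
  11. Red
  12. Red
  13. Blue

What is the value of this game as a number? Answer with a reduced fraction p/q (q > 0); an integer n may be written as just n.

-3533/4096

Build val(s[:k]) for k = 1..13, string s = Red Blue Red Red Blue Red Red Red Blue Blue Red Red Blue.
R: Left { ∅ }, Right { 0 } so simplest -1
RB: Left { -1 }, Right { 0 } so simplest -1/2
RBR: Left { -1 }, Right { -1/2, 0 } so simplest -3/4
RBRR: Left { -1 }, Right { -3/4, -1/2, 0 } so simplest -7/8
RBRRB: Left { -1, -7/8 }, Right { -3/4, -1/2, 0 } so simplest -13/16
RBRRBR: Left { -1, -7/8 }, Right { -13/16, -3/4, -1/2, 0 } so simplest -27/32
RBRRBRR: Left { -1, -7/8 }, Right { -27/32, -13/16, -3/4, -1/2, 0 } so simplest -55/64
RBRRBRRR: Left { -1, -7/8 }, Right { -55/64, -27/32, -13/16, -3/4, -1/2, 0 } so simplest -111/128
RBRRBRRRB: Left { -1, -7/8, -111/128 }, Right { -55/64, -27/32, -13/16, -3/4, -1/2, 0 } so simplest -221/256
RBRRBRRRBB: Left { -1, -7/8, -111/128, -221/256 }, Right { -55/64, -27/32, -13/16, -3/4, -1/2, 0 } so simplest -441/512
RBRRBRRRBBR: Left { -1, -7/8, -111/128, -221/256 }, Right { -441/512, -55/64, -27/32, -13/16, -3/4, -1/2, 0 } so simplest -883/1024
RBRRBRRRBBRR: Left { -1, -7/8, -111/128, -221/256 }, Right { -883/1024, -441/512, -55/64, -27/32, -13/16, -3/4, -1/2, 0 } so simplest -1767/2048
RBRRBRRRBBRRB: Left { -1, -7/8, -111/128, -221/256, -1767/2048 }, Right { -883/1024, -441/512, -55/64, -27/32, -13/16, -3/4, -1/2, 0 } so simplest -3533/4096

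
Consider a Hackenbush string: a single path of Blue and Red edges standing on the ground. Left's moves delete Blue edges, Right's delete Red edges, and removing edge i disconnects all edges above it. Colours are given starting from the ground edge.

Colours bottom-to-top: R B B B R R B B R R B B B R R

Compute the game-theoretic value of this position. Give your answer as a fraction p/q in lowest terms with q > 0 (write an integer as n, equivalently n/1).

-3271/16384

Prefix values for R B B B R R B B R R B B B R R via {L|R} + simplicity:
edge 1 of 15 (R): { none | 0 } so -1
edge 2 of 15 (B): { -1 | 0 } so -1/2
edge 3 of 15 (B): { -1; -1/2 | 0 } so -1/4
edge 4 of 15 (B): { -1; -1/2; -1/4 | 0 } so -1/8
edge 5 of 15 (R): { -1; -1/2; -1/4 | -1/8; 0 } so -3/16
edge 6 of 15 (R): { -1; -1/2; -1/4 | -3/16; -1/8; 0 } so -7/32
edge 7 of 15 (B): { -1; -1/2; -1/4; -7/32 | -3/16; -1/8; 0 } so -13/64
edge 8 of 15 (B): { -1; -1/2; -1/4; -7/32; -13/64 | -3/16; -1/8; 0 } so -25/128
edge 9 of 15 (R): { -1; -1/2; -1/4; -7/32; -13/64 | -25/128; -3/16; -1/8; 0 } so -51/256
edge 10 of 15 (R): { -1; -1/2; -1/4; -7/32; -13/64 | -51/256; -25/128; -3/16; -1/8; 0 } so -103/512
edge 11 of 15 (B): { -1; -1/2; -1/4; -7/32; -13/64; -103/512 | -51/256; -25/128; -3/16; -1/8; 0 } so -205/1024
edge 12 of 15 (B): { -1; -1/2; -1/4; -7/32; -13/64; -103/512; -205/1024 | -51/256; -25/128; -3/16; -1/8; 0 } so -409/2048
edge 13 of 15 (B): { -1; -1/2; -1/4; -7/32; -13/64; -103/512; -205/1024; -409/2048 | -51/256; -25/128; -3/16; -1/8; 0 } so -817/4096
edge 14 of 15 (R): { -1; -1/2; -1/4; -7/32; -13/64; -103/512; -205/1024; -409/2048 | -817/4096; -51/256; -25/128; -3/16; -1/8; 0 } so -1635/8192
edge 15 of 15 (R): { -1; -1/2; -1/4; -7/32; -13/64; -103/512; -205/1024; -409/2048 | -1635/8192; -817/4096; -51/256; -25/128; -3/16; -1/8; 0 } so -3271/16384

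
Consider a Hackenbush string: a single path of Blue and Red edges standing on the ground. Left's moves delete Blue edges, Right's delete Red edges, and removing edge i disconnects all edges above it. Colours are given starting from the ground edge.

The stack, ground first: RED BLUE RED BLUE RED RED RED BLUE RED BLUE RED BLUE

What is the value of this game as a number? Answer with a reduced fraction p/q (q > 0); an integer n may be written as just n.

-1493/2048

Recurse on prefixes of the 12-edge string RED BLUE RED BLUE RED RED RED BLUE RED BLUE RED BLUE:
R: Left {  }, Right { 0 } → simplest -1
RB: Left { -1 }, Right { 0 } → simplest -1/2
RBR: Left { -1 }, Right { -1/2; 0 } → simplest -3/4
RBRB: Left { -1; -3/4 }, Right { -1/2; 0 } → simplest -5/8
RBRBR: Left { -1; -3/4 }, Right { -5/8; -1/2; 0 } → simplest -11/16
RBRBRR: Left { -1; -3/4 }, Right { -11/16; -5/8; -1/2; 0 } → simplest -23/32
RBRBRRR: Left { -1; -3/4 }, Right { -23/32; -11/16; -5/8; -1/2; 0 } → simplest -47/64
RBRBRRRB: Left { -1; -3/4; -47/64 }, Right { -23/32; -11/16; -5/8; -1/2; 0 } → simplest -93/128
RBRBRRRBR: Left { -1; -3/4; -47/64 }, Right { -93/128; -23/32; -11/16; -5/8; -1/2; 0 } → simplest -187/256
RBRBRRRBRB: Left { -1; -3/4; -47/64; -187/256 }, Right { -93/128; -23/32; -11/16; -5/8; -1/2; 0 } → simplest -373/512
RBRBRRRBRBR: Left { -1; -3/4; -47/64; -187/256 }, Right { -373/512; -93/128; -23/32; -11/16; -5/8; -1/2; 0 } → simplest -747/1024
RBRBRRRBRBRB: Left { -1; -3/4; -47/64; -187/256; -747/1024 }, Right { -373/512; -93/128; -23/32; -11/16; -5/8; -1/2; 0 } → simplest -1493/2048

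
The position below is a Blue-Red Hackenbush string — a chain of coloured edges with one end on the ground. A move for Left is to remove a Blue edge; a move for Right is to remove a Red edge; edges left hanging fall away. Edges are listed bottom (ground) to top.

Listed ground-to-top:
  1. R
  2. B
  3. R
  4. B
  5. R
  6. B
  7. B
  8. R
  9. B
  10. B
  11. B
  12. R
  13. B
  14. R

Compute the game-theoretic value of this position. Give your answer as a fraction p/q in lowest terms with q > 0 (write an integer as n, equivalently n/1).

-5259/8192

Prefix values for R B R B R B B R B B B R B R via {L|R} + simplicity:
G(R) = { · | 0 } ⇒ -1
G(RB) = { -1 | 0 } ⇒ -1/2
G(RBR) = { -1 | -1/2,0 } ⇒ -3/4
G(RBRB) = { -1,-3/4 | -1/2,0 } ⇒ -5/8
G(RBRBR) = { -1,-3/4 | -5/8,-1/2,0 } ⇒ -11/16
G(RBRBRB) = { -1,-3/4,-11/16 | -5/8,-1/2,0 } ⇒ -21/32
G(RBRBRBB) = { -1,-3/4,-11/16,-21/32 | -5/8,-1/2,0 } ⇒ -41/64
G(RBRBRBBR) = { -1,-3/4,-11/16,-21/32 | -41/64,-5/8,-1/2,0 } ⇒ -83/128
G(RBRBRBBRB) = { -1,-3/4,-11/16,-21/32,-83/128 | -41/64,-5/8,-1/2,0 } ⇒ -165/256
G(RBRBRBBRBB) = { -1,-3/4,-11/16,-21/32,-83/128,-165/256 | -41/64,-5/8,-1/2,0 } ⇒ -329/512
G(RBRBRBBRBBB) = { -1,-3/4,-11/16,-21/32,-83/128,-165/256,-329/512 | -41/64,-5/8,-1/2,0 } ⇒ -657/1024
G(RBRBRBBRBBBR) = { -1,-3/4,-11/16,-21/32,-83/128,-165/256,-329/512 | -657/1024,-41/64,-5/8,-1/2,0 } ⇒ -1315/2048
G(RBRBRBBRBBBRB) = { -1,-3/4,-11/16,-21/32,-83/128,-165/256,-329/512,-1315/2048 | -657/1024,-41/64,-5/8,-1/2,0 } ⇒ -2629/4096
G(RBRBRBBRBBBRBR) = { -1,-3/4,-11/16,-21/32,-83/128,-165/256,-329/512,-1315/2048 | -2629/4096,-657/1024,-41/64,-5/8,-1/2,0 } ⇒ -5259/8192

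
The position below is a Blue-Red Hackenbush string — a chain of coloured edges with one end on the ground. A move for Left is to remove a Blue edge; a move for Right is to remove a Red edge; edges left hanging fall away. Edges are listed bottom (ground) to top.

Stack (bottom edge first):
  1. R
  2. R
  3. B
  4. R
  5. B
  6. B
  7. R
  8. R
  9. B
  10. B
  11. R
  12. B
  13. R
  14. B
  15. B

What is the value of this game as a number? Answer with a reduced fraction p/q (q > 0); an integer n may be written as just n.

-13097/8192

Prefix values for R R B R B B R R B B R B R B B via {L|R} + simplicity:
g(R) = { (no moves) | 0 } => -1
g(RR) = { (no moves) | -1,0 } => -2
g(RRB) = { -2 | -1,0 } => -3/2
g(RRBR) = { -2 | -3/2,-1,0 } => -7/4
g(RRBRB) = { -2,-7/4 | -3/2,-1,0 } => -13/8
g(RRBRBB) = { -2,-7/4,-13/8 | -3/2,-1,0 } => -25/16
g(RRBRBBR) = { -2,-7/4,-13/8 | -25/16,-3/2,-1,0 } => -51/32
g(RRBRBBRR) = { -2,-7/4,-13/8 | -51/32,-25/16,-3/2,-1,0 } => -103/64
g(RRBRBBRRB) = { -2,-7/4,-13/8,-103/64 | -51/32,-25/16,-3/2,-1,0 } => -205/128
g(RRBRBBRRBB) = { -2,-7/4,-13/8,-103/64,-205/128 | -51/32,-25/16,-3/2,-1,0 } => -409/256
g(RRBRBBRRBBR) = { -2,-7/4,-13/8,-103/64,-205/128 | -409/256,-51/32,-25/16,-3/2,-1,0 } => -819/512
g(RRBRBBRRBBRB) = { -2,-7/4,-13/8,-103/64,-205/128,-819/512 | -409/256,-51/32,-25/16,-3/2,-1,0 } => -1637/1024
g(RRBRBBRRBBRBR) = { -2,-7/4,-13/8,-103/64,-205/128,-819/512 | -1637/1024,-409/256,-51/32,-25/16,-3/2,-1,0 } => -3275/2048
g(RRBRBBRRBBRBRB) = { -2,-7/4,-13/8,-103/64,-205/128,-819/512,-3275/2048 | -1637/1024,-409/256,-51/32,-25/16,-3/2,-1,0 } => -6549/4096
g(RRBRBBRRBBRBRBB) = { -2,-7/4,-13/8,-103/64,-205/128,-819/512,-3275/2048,-6549/4096 | -1637/1024,-409/256,-51/32,-25/16,-3/2,-1,0 } => -13097/8192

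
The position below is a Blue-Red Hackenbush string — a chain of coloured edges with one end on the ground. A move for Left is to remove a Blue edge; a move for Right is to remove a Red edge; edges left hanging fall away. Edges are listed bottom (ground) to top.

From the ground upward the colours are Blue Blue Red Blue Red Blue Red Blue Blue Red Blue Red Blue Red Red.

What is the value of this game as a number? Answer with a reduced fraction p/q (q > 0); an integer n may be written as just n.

value(B) = { 0 | — } gives 1
value(BB) = { 0 1 | — } gives 2
value(BBR) = { 0 1 | 2 } gives 3/2
value(BBRB) = { 0 1 3/2 | 2 } gives 7/4
value(BBRBR) = { 0 1 3/2 | 7/4 2 } gives 13/8
value(BBRBRB) = { 0 1 3/2 13/8 | 7/4 2 } gives 27/16
value(BBRBRBR) = { 0 1 3/2 13/8 | 27/16 7/4 2 } gives 53/32
value(BBRBRBRB) = { 0 1 3/2 13/8 53/32 | 27/16 7/4 2 } gives 107/64
value(BBRBRBRBB) = { 0 1 3/2 13/8 53/32 107/64 | 27/16 7/4 2 } gives 215/128
value(BBRBRBRBBR) = { 0 1 3/2 13/8 53/32 107/64 | 215/128 27/16 7/4 2 } gives 429/256
value(BBRBRBRBBRB) = { 0 1 3/2 13/8 53/32 107/64 429/256 | 215/128 27/16 7/4 2 } gives 859/512
value(BBRBRBRBBRBR) = { 0 1 3/2 13/8 53/32 107/64 429/256 | 859/512 215/128 27/16 7/4 2 } gives 1717/1024
value(BBRBRBRBBRBRB) = { 0 1 3/2 13/8 53/32 107/64 429/256 1717/1024 | 859/512 215/128 27/16 7/4 2 } gives 3435/2048
value(BBRBRBRBBRBRBR) = { 0 1 3/2 13/8 53/32 107/64 429/256 1717/1024 | 3435/2048 859/512 215/128 27/16 7/4 2 } gives 6869/4096
value(BBRBRBRBBRBRBRR) = { 0 1 3/2 13/8 53/32 107/64 429/256 1717/1024 | 6869/4096 3435/2048 859/512 215/128 27/16 7/4 2 } gives 13737/8192

13737/8192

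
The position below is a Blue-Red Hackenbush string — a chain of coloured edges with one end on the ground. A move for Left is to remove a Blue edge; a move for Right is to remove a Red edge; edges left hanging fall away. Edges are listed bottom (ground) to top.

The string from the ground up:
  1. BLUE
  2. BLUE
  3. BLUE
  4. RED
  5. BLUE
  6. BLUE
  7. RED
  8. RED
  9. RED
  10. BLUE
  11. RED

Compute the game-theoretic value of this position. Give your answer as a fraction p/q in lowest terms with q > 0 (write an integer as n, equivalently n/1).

709/256

Recurse on prefixes of the 11-edge string BLUE BLUE BLUE RED BLUE BLUE RED RED RED BLUE RED:
B: Left { 0 }, Right { · } → simplest 1
BB: Left { 0,1 }, Right { · } → simplest 2
BBB: Left { 0,1,2 }, Right { · } → simplest 3
BBBR: Left { 0,1,2 }, Right { 3 } → simplest 5/2
BBBRB: Left { 0,1,2,5/2 }, Right { 3 } → simplest 11/4
BBBRBB: Left { 0,1,2,5/2,11/4 }, Right { 3 } → simplest 23/8
BBBRBBR: Left { 0,1,2,5/2,11/4 }, Right { 23/8,3 } → simplest 45/16
BBBRBBRR: Left { 0,1,2,5/2,11/4 }, Right { 45/16,23/8,3 } → simplest 89/32
BBBRBBRRR: Left { 0,1,2,5/2,11/4 }, Right { 89/32,45/16,23/8,3 } → simplest 177/64
BBBRBBRRRB: Left { 0,1,2,5/2,11/4,177/64 }, Right { 89/32,45/16,23/8,3 } → simplest 355/128
BBBRBBRRRBR: Left { 0,1,2,5/2,11/4,177/64 }, Right { 355/128,89/32,45/16,23/8,3 } → simplest 709/256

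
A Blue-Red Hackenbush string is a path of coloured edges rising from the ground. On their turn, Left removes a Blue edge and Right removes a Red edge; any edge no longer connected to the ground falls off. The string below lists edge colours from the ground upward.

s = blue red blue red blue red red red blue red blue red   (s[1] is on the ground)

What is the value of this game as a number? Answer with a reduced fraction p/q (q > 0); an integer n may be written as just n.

1301/2048

1 of 12 · b · max L 0 · min R +∞ ⇒ 1
2 of 12 · br · max L 0 · min R 1 ⇒ 1/2
3 of 12 · brb · max L 1/2 · min R 1 ⇒ 3/4
4 of 12 · brbr · max L 1/2 · min R 3/4 ⇒ 5/8
5 of 12 · brbrb · max L 5/8 · min R 3/4 ⇒ 11/16
6 of 12 · brbrbr · max L 5/8 · min R 11/16 ⇒ 21/32
7 of 12 · brbrbrr · max L 5/8 · min R 21/32 ⇒ 41/64
8 of 12 · brbrbrrr · max L 5/8 · min R 41/64 ⇒ 81/128
9 of 12 · brbrbrrrb · max L 81/128 · min R 41/64 ⇒ 163/256
10 of 12 · brbrbrrrbr · max L 81/128 · min R 163/256 ⇒ 325/512
11 of 12 · brbrbrrrbrb · max L 325/512 · min R 163/256 ⇒ 651/1024
12 of 12 · brbrbrrrbrbr · max L 325/512 · min R 651/1024 ⇒ 1301/2048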